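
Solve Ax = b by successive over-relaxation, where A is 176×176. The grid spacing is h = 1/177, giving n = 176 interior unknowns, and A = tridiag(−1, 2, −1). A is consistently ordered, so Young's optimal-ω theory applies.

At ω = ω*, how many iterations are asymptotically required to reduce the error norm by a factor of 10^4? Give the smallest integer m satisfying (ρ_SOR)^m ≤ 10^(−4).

spectrum of D⁻¹(L+U) = {cos(kπ/177) : 1≤k≤176}; ρ_J = cos(π/177) = 0.9998425.
√(1−ρ_J²) = |sin(π/177)| = 0.0177482
ω* = 2 / (1 + 0.0177482) = 2 / 1.0177482 ≈ 1.9651226.
ρ(B_{ω*}) = ω*−1 = 0.9651226
For 4 digits: m = 4·ln10 / (−ln 0.9651226) = 9.21034/0.0355001 = 259.445; round up → m = 260.

m = 260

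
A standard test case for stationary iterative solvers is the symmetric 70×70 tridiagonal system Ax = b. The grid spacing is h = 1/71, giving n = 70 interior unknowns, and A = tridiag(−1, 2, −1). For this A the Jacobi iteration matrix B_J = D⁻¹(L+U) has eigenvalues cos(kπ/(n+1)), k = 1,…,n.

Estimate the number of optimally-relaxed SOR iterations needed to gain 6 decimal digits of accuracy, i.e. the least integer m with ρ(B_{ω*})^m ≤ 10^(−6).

n=70: λ(B_J) = 1 − λ(A)/2 = cos(kπ/71); k=1 gives ρ_J = 0.9990212.
√(1−ρ_J²) simplifies to sin(π/71) = 0.0442333.
ω* = 2 / (1 + 0.0442333) = 2 / 1.0442333 ≈ 1.9152808.
ρ_SOR = ω* − 1 = 1.9152808 − 1 = 0.9152808.
6·ln10 = 13.8155; −ln(0.9152808) = 0.0885244; m = ⌈13.8155/0.0885244⌉ = ⌈156.064⌉ = 157.

m = 157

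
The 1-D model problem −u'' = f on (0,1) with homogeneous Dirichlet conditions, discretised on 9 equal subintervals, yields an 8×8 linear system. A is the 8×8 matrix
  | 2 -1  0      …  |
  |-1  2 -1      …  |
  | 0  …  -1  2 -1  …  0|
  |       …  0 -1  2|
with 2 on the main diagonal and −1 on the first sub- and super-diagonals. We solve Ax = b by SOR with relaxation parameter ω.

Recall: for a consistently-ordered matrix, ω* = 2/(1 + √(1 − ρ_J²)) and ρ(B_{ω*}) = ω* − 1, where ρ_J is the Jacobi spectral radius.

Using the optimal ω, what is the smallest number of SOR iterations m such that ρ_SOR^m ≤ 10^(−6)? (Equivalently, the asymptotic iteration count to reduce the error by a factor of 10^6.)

ρ_J = max_k |cos(kπ/9)| = cos(π/9) = 0.9396926
√(1−ρ_J²) simplifies to sin(π/9) = 0.3420201.
ω* = 2/(1 + 0.3420201) = 2/1.3420201 = 1.4902906.
[ρ_SOR] ω* − 1 = 0.4902906.
ρ_SOR^m ≤ 10^(−6) ⇔ m ≥ 6·ln10/(−ln 0.4902906) = 13.8155/0.712757 = 19.383; m = ⌈19.383⌉ = 20.

m = 20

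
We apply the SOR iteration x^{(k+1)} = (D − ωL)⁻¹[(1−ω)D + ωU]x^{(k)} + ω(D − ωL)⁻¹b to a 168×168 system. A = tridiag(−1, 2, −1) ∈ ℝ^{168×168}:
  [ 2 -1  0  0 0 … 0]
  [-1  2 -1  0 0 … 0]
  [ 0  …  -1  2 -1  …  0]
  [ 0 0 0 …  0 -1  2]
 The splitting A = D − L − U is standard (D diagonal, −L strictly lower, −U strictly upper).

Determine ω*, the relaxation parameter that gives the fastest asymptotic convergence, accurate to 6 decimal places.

ω* = 1.963502

ρ_J = max_k |cos(kπ/169)| = cos(π/169) = 0.999827
root = sin(π/169) = 0.0185882  (since 1−cos² = sin²).
ω* = 2/(1 + 0.0185882) = 2/1.0185882 = 1.963502.
At ω = 1.963502 every |λ(B_ω)| = ω−1, so ρ_SOR = 0.963502.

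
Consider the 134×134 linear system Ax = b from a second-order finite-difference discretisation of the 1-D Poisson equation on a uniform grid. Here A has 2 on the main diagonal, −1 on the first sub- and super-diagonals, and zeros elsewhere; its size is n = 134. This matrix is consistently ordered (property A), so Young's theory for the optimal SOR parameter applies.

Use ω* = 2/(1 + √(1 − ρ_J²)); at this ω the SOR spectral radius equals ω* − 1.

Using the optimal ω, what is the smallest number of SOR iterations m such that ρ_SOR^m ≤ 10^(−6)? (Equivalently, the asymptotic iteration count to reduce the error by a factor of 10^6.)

m = 297

With n=134, ρ(Jacobi) = cos(π/135) = 0.9997292.
1 − cos²(π/135) = sin²(π/135) ⇒ √(1−ρ_J²) = sin(π/135) = 0.0232690.
[ω*] 2 ÷ (1 + 0.0232690) = 2 ÷ 1.0232690 = 1.9545203.
ρ_SOR = ω* − 1 = 1.9545203 − 1 = 0.9545203.
(0.9545203)^m ≤ 10^{−6}  ⇒  m·ln(0.9545203) ≤ −6·ln10  ⇒  m ≥ 296.811  ⇒  m = 297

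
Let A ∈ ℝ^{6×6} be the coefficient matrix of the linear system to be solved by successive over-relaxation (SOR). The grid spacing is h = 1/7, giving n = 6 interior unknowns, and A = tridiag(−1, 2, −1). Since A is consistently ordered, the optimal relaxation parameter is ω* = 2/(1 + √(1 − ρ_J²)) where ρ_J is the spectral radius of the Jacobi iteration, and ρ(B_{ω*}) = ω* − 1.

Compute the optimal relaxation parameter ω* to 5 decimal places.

ρ_J = max_k |cos(kπ/7)| = cos(π/7) = 0.90097
root = sin(π/7) = 0.433884  (since 1−cos² = sin²).
ω* = 2/(1+0.433884) = 1.39481
At ω = 1.39481 every |λ(B_ω)| = ω−1, so ρ_SOR = 0.39481.

ω* = 1.39481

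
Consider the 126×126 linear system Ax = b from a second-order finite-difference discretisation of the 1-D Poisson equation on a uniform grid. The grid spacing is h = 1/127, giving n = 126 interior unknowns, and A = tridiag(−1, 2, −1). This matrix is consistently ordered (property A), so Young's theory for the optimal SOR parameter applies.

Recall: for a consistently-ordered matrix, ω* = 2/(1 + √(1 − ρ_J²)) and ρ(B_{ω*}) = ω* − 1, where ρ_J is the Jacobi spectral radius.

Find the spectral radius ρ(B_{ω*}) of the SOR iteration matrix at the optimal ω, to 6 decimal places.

ρ_SOR = 0.951725

[ρ_J] n=126: ρ(B_J) = cos(π/(n+1)) = cos(π/127) = 0.999694.
root = sin(π/127) = 0.0247344  (since 1−cos² = sin²).
[ω*] 2 ÷ (1 + 0.0247344) = 2 ÷ 1.0247344 = 1.951725.
At ω = 1.951725 every |λ(B_ω)| = ω−1, so ρ_SOR = 0.951725.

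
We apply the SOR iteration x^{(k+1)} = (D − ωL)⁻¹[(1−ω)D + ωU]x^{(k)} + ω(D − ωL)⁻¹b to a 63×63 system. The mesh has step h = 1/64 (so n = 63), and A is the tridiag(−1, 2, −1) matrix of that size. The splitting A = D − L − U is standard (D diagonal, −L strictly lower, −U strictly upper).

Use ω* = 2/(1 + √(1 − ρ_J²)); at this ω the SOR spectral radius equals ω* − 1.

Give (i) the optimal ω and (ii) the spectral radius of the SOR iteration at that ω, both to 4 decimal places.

With n=63, ρ(Jacobi) = cos(π/64) = 0.9988.
√(1−ρ_J²) = |sin(π/64)| = 0.04907
Then 2/(1+√(1−ρ_J²)) = 2/(1+0.04907); ω* = 2/1.04907 = 1.9065.
and ρ(B_{ω*}) = 1.9065 − 1 = 0.9065.

ω* = 1.9065, ρ_SOR = 0.9065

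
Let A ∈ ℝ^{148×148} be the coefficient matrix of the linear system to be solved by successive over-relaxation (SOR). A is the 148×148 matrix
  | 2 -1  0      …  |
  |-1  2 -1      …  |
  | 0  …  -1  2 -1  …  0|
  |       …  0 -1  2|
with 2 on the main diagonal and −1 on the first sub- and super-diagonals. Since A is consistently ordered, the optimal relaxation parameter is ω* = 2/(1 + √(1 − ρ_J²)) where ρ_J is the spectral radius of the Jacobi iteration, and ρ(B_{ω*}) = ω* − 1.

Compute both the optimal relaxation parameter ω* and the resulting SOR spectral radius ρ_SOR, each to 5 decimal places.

½·tridiag(1,0,1) at n=148: λ_k = cos(kπ/149); max |λ| at k=1 ⇒ ρ_J = cos(π/149) ≈ 0.99978.
1 − cos²(π/149) = sin²(π/149) ⇒ √(1−ρ_J²) = sin(π/149) = 0.021083.
ω* = 2 / (1 + 0.021083) = 2 / 1.021083 ≈ 1.95870.
At ω = 1.95870 every |λ(B_ω)| = ω−1, so ρ_SOR = 0.95870.

ω* = 1.95870, ρ_SOR = 0.95870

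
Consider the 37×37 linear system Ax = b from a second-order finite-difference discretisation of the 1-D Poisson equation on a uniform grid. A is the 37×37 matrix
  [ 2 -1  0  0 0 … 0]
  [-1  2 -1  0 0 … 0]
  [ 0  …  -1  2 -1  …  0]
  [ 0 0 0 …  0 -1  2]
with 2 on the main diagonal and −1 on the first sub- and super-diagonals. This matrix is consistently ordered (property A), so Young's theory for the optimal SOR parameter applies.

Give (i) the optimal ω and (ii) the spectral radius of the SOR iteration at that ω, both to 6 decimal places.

n=37: λ(B_J) = 1 − λ(A)/2 = cos(kπ/38); k=1 gives ρ_J = 0.996584.
√(1−ρ_J²) = |sin(π/38)| = 0.0825793
ω* = 2 / (1 + 0.0825793) = 2 / 1.0825793 ≈ 1.847440.
Hence ρ(B_{ω*}) = 1.847440 − 1 = 0.847440.

ω* = 1.847440, ρ_SOR = 0.847440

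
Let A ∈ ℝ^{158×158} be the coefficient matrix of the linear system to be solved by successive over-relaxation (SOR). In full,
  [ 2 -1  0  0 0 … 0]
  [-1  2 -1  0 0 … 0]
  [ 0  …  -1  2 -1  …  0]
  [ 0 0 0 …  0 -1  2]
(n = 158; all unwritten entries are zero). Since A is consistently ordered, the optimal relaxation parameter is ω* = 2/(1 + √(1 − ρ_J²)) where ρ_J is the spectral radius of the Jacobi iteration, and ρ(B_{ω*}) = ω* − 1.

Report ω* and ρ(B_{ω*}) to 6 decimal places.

B_J for the 158×158 system has eigenvalues cos(kπ/159); ρ_J = cos(π/159) = 0.999805.
√(1−ρ_J²) = |sin(π/159)| = 0.0197572
So ω* = 2/1.0197572 = 1.961251 (Young).
ρ_SOR = ω* − 1 ≈ 0.961251.

ω* = 1.961251, ρ_SOR = 0.961251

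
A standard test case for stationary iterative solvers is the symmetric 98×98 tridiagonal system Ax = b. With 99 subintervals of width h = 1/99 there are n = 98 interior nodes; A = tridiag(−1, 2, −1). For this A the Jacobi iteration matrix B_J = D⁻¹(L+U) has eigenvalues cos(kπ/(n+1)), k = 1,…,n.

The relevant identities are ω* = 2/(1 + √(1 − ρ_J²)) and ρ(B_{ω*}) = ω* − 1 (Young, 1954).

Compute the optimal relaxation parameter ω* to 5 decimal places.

ω* = 1.93850

½·tridiag(1,0,1) at n=98: λ_k = cos(kπ/99); max |λ| at k=1 ⇒ ρ_J = cos(π/99) ≈ 0.99950.
√(1 − cos²(π/99)) = sin(π/99) ≈ 0.031728.
ω* = 2/(1 + 0.031728) = 2/1.031728 = 1.93850.
ρ_SOR = ω* − 1 = 1.93850 − 1 = 0.93850.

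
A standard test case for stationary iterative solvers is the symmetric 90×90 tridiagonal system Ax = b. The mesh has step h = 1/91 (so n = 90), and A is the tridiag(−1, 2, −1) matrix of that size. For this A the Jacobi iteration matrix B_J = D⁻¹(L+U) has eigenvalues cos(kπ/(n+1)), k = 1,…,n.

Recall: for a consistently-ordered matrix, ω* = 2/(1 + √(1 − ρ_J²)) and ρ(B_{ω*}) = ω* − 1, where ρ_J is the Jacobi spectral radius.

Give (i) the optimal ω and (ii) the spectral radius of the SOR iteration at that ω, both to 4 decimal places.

ω* = 1.9333, ρ_SOR = 0.9333

½·tridiag(1,0,1) at n=90: λ_k = cos(kπ/91); max |λ| at k=1 ⇒ ρ_J = cos(π/91) ≈ 0.9994.
1 − cos²(π/91) = sin²(π/91) ⇒ √(1−ρ_J²) = sin(π/91) = 0.03452.
ω* = 2/(1+0.03452) = 1.9333
ρ_SOR = ω* − 1 = 1.9333 − 1 = 0.9333.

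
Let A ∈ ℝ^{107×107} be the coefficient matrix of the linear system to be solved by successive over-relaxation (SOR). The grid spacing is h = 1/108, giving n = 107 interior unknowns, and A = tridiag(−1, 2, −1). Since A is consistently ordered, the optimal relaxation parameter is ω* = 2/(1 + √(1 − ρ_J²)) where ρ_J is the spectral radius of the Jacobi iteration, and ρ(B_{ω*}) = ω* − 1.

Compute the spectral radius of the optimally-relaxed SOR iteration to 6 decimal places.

ρ_SOR = 0.943475

With n=107, ρ(Jacobi) = cos(π/108) = 0.999577.
root = sin(π/108) = 0.0290847  (since 1−cos² = sin²).
ω* = 2/(1 + 0.0290847) = 2/1.0290847 = 1.943475.
At ω = 1.943475 every |λ(B_ω)| = ω−1, so ρ_SOR = 0.943475.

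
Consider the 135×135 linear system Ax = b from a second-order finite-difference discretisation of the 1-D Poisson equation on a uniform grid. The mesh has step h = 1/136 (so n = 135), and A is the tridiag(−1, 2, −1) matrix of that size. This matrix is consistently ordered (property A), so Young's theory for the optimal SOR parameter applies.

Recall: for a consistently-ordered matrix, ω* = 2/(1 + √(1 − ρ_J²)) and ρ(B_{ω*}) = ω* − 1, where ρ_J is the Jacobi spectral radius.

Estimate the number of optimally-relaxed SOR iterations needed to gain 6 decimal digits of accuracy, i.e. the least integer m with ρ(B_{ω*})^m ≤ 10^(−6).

m = 300

½·tridiag(1,0,1) at n=135: λ_k = cos(kπ/136); max |λ| at k=1 ⇒ ρ_J = cos(π/136) ≈ 0.9997332.
√(1−ρ_J²) simplifies to sin(π/136) = 0.0230979.
So ω* = 2/1.0230979 = 1.9548471 (Young).
At ω = 1.9548471 every |λ(B_ω)| = ω−1, so ρ_SOR = 0.9548471.
(0.9548471)^m ≤ 10^{−6}  ⇒  m·ln(0.9548471) ≤ −6·ln10  ⇒  m ≥ 299.010  ⇒  m = 300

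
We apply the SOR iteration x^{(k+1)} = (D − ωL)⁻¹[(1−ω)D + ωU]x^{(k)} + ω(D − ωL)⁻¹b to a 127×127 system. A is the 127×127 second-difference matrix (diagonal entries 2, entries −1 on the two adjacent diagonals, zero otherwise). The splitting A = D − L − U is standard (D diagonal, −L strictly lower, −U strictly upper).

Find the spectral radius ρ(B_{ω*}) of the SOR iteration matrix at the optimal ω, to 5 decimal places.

B_J for the 127×127 system has eigenvalues cos(kπ/128); ρ_J = cos(π/128) = 0.99970.
√(1 − cos²(π/128)) = sin(π/128) ≈ 0.024541.
[ω*] 2 ÷ (1 + 0.024541) = 2 ÷ 1.024541 = 1.95209.
Hence ρ(B_{ω*}) = 1.95209 − 1 = 0.95209.

ρ_SOR = 0.95209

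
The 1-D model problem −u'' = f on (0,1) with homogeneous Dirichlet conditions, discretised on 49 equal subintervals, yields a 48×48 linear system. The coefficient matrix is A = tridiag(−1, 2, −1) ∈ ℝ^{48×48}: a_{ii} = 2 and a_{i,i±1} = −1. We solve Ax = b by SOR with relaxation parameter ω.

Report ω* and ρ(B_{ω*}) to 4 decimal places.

ω* = 1.8796, ρ_SOR = 0.8796

[ρ_J] n=48: ρ(B_J) = cos(π/(n+1)) = cos(π/49) = 0.9979.
√(1 − cos²(π/49)) = sin(π/49) ≈ 0.06407.
Then 2/(1+√(1−ρ_J²)) = 2/(1+0.06407); ω* = 2/1.06407 = 1.8796.
ρ_SOR = ω* − 1 = 1.8796 − 1 = 0.8796.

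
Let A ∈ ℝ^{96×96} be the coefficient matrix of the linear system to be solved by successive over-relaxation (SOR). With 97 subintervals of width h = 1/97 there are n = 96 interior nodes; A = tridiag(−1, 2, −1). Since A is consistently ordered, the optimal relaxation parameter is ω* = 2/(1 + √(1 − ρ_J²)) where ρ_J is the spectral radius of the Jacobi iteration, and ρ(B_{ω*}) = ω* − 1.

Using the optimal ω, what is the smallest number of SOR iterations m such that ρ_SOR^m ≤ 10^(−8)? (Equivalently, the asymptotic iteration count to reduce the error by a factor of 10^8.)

m = 285

n=96: λ(B_J) = 1 − λ(A)/2 = cos(kπ/97); k=1 gives ρ_J = 0.9994756.
√(1−ρ_J²) = |sin(π/97)| = 0.0323819
Then 2/(1+√(1−ρ_J²)) = 2/(1+0.0323819); ω* = 2/1.0323819 = 1.9372676.
At ω = 1.9372676 every |λ(B_ω)| = ω−1, so ρ_SOR = 0.9372676.
(0.9372676)^m ≤ 10^{−8}  ⇒  m·ln(0.9372676) ≤ −8·ln10  ⇒  m ≥ 284.330  ⇒  m = 285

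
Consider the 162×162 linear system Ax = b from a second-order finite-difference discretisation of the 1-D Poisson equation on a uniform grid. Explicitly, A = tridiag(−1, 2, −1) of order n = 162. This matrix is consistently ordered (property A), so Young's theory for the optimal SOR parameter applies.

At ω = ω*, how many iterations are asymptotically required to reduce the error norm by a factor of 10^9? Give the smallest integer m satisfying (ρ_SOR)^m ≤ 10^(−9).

m = 538

With n=162, ρ(Jacobi) = cos(π/163) = 0.9998143.
√(1−ρ_J²) = |sin(π/163)| = 0.0192724
So ω* = 2/1.0192724 = 1.9621840 (Young).
At ω = 1.9621840 every |λ(B_ω)| = ω−1, so ρ_SOR = 0.9621840.
(0.9621840)^m ≤ 10^{−9}  ⇒  m·ln(0.9621840) ≤ −9·ln10  ⇒  m ≥ 537.575  ⇒  m = 538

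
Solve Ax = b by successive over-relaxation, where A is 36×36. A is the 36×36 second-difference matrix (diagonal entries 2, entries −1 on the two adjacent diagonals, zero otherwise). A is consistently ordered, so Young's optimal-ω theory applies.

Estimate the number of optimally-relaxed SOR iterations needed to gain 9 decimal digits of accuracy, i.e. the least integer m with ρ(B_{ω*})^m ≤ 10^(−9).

[ρ_J] n=36: ρ(B_J) = cos(π/(n+1)) = cos(π/37) = 0.9963975.
1 − cos²(π/37) = sin²(π/37) ⇒ √(1−ρ_J²) = sin(π/37) = 0.0848059.
ω* = 2/(1+0.0848059) = 1.8436478
Hence ρ(B_{ω*}) = 1.8436478 − 1 = 0.8436478.
9·ln10 = 20.7233; −ln(0.8436478) = 0.17002; m = ⌈20.7233/0.17002⌉ = ⌈121.887⌉ = 122.

m = 122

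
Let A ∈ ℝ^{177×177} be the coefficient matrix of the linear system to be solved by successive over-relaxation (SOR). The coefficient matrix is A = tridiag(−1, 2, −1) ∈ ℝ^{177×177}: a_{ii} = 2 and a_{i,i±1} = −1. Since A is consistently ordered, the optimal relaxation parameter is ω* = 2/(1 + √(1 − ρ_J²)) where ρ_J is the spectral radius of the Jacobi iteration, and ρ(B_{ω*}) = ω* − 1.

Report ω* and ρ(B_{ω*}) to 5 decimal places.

ω* = 1.96532, ρ_SOR = 0.96532

spectrum of D⁻¹(L+U) = {cos(kπ/178) : 1≤k≤177}; ρ_J = cos(π/178) = 0.99984.
√(1−ρ_J²) = |sin(π/178)| = 0.017648
ω* = 2/(1+0.017648) = 1.96532
Hence ρ(B_{ω*}) = 1.96532 − 1 = 0.96532.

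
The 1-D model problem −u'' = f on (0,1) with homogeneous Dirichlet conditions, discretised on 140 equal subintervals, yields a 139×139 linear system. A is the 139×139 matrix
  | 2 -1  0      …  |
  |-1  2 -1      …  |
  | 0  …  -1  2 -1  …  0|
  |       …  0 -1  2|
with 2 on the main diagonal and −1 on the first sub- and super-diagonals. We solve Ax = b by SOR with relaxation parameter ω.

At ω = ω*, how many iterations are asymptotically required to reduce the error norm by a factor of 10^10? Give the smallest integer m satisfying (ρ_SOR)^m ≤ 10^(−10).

ρ_J = max_k |cos(kπ/140)| = cos(π/140) = 0.9997482
√(1−ρ_J²) = |sin(π/140)| = 0.0224381
So ω* = 2/1.0224381 = 1.9561086 (Young).
At ω = 1.9561086 every |λ(B_ω)| = ω−1, so ρ_SOR = 0.9561086.
Need (0.9561086)^m ≤ 10^(−10): m ≥ 10·ln10/|ln 0.9561086| = 23.0259/0.0448838 = 513.011 ⇒ m = 514.

m = 514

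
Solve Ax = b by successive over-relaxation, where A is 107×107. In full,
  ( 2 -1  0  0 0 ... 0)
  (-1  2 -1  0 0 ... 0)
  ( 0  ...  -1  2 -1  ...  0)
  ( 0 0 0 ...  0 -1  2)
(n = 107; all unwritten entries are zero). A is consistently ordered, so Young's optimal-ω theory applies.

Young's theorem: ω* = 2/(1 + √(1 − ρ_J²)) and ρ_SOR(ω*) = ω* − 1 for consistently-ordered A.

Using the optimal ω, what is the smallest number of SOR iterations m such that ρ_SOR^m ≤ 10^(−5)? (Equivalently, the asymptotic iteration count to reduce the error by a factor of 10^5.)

m = 198

ρ_J = max_k |cos(kπ/108)| = cos(π/108) = 0.9995770
root = sin(π/108) = 0.0290847  (since 1−cos² = sin²).
Young: ω* = 2/(1+√(1−ρ_J²)) = 2/(1+0.0290847) = 2/1.0290847 = 1.9434746.
ρ(B_{ω*}) = ω*−1 = 0.9434746
For 5 digits: m = 5·ln10 / (−ln 0.9434746) = 11.5129/0.0581858 = 197.864; round up → m = 198.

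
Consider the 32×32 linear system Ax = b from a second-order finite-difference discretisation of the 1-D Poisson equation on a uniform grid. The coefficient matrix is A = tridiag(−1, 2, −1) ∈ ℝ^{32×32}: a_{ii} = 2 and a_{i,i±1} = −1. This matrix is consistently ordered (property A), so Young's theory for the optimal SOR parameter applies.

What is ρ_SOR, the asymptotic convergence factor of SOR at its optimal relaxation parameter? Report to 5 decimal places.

ρ_SOR = 0.82639

spectrum of D⁻¹(L+U) = {cos(kπ/33) : 1≤k≤32}; ρ_J = cos(π/33) = 0.99547.
√(1−ρ_J²) = |sin(π/33)| = 0.095056
ω* = 2 / (1 + 0.095056) = 2 / 1.095056 ≈ 1.82639.
ρ(B_{ω*}) = ω*−1 = 0.82639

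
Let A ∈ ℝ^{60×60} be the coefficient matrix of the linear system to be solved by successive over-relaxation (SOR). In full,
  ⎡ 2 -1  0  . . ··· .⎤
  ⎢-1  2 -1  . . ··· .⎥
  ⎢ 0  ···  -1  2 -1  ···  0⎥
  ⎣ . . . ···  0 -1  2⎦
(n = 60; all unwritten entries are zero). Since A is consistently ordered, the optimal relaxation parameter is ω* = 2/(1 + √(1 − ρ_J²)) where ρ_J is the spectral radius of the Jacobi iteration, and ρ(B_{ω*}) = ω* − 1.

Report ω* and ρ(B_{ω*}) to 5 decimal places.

ω* = 1.90208, ρ_SOR = 0.90208

½·tridiag(1,0,1) at n=60: λ_k = cos(kπ/61); max |λ| at k=1 ⇒ ρ_J = cos(π/61) ≈ 0.99867.
root = sin(π/61) = 0.051479  (since 1−cos² = sin²).
ω* = 2/(1+0.051479) = 1.90208
At ω = 1.90208 every |λ(B_ω)| = ω−1, so ρ_SOR = 0.90208.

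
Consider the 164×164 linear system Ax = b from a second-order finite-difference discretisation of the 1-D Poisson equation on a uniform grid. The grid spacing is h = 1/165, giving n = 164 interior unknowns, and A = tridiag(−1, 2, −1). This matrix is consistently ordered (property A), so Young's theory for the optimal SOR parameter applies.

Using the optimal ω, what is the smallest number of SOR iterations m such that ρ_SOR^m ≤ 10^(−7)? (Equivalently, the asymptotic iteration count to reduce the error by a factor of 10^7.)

m = 424

ρ_J = max_k |cos(kπ/165)| = cos(π/165) = 0.9998187
1 − cos²(π/165) = sin²(π/165) ⇒ √(1−ρ_J²) = sin(π/165) = 0.0190388.
So ω* = 2/1.0190388 = 1.9626338 (Young).
and ρ(B_{ω*}) = 1.9626338 − 1 = 0.9626338.
ρ_SOR^m ≤ 10^(−7) ⇔ m ≥ 7·ln10/(−ln 0.9626338) = 16.1181/0.0380822 = 423.245; m = ⌈423.245⌉ = 424.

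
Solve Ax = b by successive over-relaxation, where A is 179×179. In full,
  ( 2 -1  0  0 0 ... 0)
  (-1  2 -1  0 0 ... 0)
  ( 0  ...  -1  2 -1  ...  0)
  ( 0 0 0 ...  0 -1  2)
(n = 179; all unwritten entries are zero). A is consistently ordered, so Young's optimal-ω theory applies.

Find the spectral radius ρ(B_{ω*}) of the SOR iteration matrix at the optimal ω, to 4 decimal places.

ρ_SOR = 0.9657

n=179: λ(B_J) = 1 − λ(A)/2 = cos(kπ/180); k=1 gives ρ_J = 0.9998.
√(1 − cos²(π/180)) = sin(π/180) ≈ 0.01745.
ω* = 2 / (1 + 0.01745) = 2 / 1.01745 ≈ 1.9657.
and ρ(B_{ω*}) = 1.9657 − 1 = 0.9657.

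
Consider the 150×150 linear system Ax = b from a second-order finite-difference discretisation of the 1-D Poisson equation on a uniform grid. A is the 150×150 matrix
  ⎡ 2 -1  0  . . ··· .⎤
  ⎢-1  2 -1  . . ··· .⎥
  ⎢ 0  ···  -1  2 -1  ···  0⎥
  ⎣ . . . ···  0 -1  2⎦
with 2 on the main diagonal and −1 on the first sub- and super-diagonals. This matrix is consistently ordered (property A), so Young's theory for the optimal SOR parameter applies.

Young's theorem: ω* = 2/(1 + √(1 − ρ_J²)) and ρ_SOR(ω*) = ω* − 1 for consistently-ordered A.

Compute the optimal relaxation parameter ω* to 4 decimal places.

With n=150, ρ(Jacobi) = cos(π/151) = 0.9998.
root = sin(π/151) = 0.02080  (since 1−cos² = sin²).
ω* = 2 / (1 + 0.02080) = 2 / 1.02080 ≈ 1.9592.
and ρ(B_{ω*}) = 1.9592 − 1 = 0.9592.

ω* = 1.9592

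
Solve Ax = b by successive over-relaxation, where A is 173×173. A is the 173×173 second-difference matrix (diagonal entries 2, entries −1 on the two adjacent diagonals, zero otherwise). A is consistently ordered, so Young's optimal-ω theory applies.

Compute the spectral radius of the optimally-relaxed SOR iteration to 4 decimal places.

ρ_J = max_k |cos(kπ/174)| = cos(π/174) = 0.9998
root = sin(π/174) = 0.01805  (since 1−cos² = sin²).
ω* = 2/(1 + 0.01805) = 2/1.01805 = 1.9645.
and ρ(B_{ω*}) = 1.9645 − 1 = 0.9645.

ρ_SOR = 0.9645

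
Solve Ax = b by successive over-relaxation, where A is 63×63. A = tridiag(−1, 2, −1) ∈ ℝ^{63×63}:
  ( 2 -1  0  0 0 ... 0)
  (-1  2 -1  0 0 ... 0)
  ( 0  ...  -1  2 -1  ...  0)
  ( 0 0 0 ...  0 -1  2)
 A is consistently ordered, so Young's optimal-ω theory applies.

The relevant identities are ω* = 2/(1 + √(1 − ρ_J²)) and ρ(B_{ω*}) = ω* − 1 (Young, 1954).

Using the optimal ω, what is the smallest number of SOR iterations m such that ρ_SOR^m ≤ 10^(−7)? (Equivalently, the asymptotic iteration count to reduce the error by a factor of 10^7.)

m = 165

spectrum of D⁻¹(L+U) = {cos(kπ/64) : 1≤k≤63}; ρ_J = cos(π/64) = 0.9987955.
√(1−ρ_J²) simplifies to sin(π/64) = 0.0490677.
Young: ω* = 2/(1+√(1−ρ_J²)) = 2/(1+0.0490677) = 2/1.0490677 = 1.9064547.
ρ_SOR = ω* − 1 = 1.9064547 − 1 = 0.9064547.
m ≥ 7·ln10 / (−ln 0.9064547) = 164.112; smallest integer m = 165.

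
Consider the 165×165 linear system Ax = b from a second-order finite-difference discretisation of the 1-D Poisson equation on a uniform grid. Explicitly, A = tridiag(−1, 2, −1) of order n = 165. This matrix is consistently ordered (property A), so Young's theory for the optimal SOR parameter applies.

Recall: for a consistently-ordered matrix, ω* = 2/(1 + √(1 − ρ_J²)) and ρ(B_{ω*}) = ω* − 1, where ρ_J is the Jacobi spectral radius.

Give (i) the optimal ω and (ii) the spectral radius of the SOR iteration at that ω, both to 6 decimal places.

[ρ_J] n=165: ρ(B_J) = cos(π/(n+1)) = cos(π/166) = 0.999821.
root = sin(π/166) = 0.0189241  (since 1−cos² = sin²).
Then 2/(1+√(1−ρ_J²)) = 2/(1+0.0189241); ω* = 2/1.0189241 = 1.962855.
ρ_SOR = ω* − 1 = 1.962855 − 1 = 0.962855.

ω* = 1.962855, ρ_SOR = 0.962855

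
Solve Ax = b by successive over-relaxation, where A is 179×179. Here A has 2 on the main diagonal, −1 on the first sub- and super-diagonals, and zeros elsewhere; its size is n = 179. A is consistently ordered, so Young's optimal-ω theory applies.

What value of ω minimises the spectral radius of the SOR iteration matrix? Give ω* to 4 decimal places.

ω* = 1.9657

n=179: λ(B_J) = 1 − λ(A)/2 = cos(kπ/180); k=1 gives ρ_J = 0.9998.
√(1 − cos²(π/180)) = sin(π/180) ≈ 0.01745.
So ω* = 2/1.01745 = 1.9657 (Young).
ρ_SOR = ω* − 1 ≈ 0.9657.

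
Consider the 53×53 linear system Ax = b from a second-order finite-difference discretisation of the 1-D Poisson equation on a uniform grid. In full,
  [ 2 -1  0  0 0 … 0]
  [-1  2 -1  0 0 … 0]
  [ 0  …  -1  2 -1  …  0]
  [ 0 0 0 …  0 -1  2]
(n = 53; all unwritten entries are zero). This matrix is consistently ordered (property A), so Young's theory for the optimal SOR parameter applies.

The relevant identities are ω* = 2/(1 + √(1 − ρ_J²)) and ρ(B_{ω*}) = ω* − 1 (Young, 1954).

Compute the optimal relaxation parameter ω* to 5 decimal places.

B_J for the 53×53 system has eigenvalues cos(kπ/54); ρ_J = cos(π/54) = 0.99831.
√(1−ρ_J²) = |sin(π/54)| = 0.058145
ω* = 2 / (1 + 0.058145) = 2 / 1.058145 ≈ 1.89010.
and ρ(B_{ω*}) = 1.89010 − 1 = 0.89010.

ω* = 1.89010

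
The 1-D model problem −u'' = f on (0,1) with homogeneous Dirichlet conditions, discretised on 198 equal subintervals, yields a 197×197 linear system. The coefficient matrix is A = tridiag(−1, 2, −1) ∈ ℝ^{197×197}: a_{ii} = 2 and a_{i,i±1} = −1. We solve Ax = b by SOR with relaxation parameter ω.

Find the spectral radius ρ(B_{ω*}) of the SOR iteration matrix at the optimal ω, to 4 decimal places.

ρ_SOR = 0.9688

ρ_J = max_k |cos(kπ/198)| = cos(π/198) = 0.9999
√(1−ρ_J²) = |sin(π/198)| = 0.01587
Then 2/(1+√(1−ρ_J²)) = 2/(1+0.01587); ω* = 2/1.01587 = 1.9688.
ρ_SOR = ω* − 1 ≈ 0.9688.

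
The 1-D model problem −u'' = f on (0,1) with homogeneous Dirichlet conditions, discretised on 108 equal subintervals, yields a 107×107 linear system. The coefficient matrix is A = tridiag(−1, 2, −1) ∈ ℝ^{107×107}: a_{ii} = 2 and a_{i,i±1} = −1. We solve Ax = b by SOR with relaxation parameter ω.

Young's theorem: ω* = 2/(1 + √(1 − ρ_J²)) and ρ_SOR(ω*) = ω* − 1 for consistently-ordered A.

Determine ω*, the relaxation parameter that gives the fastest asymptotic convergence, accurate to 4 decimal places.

½·tridiag(1,0,1) at n=107: λ_k = cos(kπ/108); max |λ| at k=1 ⇒ ρ_J = cos(π/108) ≈ 0.9996.
1 − cos²(π/108) = sin²(π/108) ⇒ √(1−ρ_J²) = sin(π/108) = 0.02908.
ω* = 2/(1+0.02908) = 1.9435
ρ_SOR = ω* − 1 ≈ 0.9435.

ω* = 1.9435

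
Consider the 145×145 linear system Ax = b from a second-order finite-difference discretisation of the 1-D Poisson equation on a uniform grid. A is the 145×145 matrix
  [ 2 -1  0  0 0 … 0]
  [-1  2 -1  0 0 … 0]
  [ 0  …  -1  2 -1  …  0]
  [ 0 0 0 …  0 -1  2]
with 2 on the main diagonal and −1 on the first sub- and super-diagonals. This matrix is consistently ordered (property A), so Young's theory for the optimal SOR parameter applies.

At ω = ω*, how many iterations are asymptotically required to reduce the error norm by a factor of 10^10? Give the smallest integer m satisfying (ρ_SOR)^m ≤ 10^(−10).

m = 536

[ρ_J] n=145: ρ(B_J) = cos(π/(n+1)) = cos(π/146) = 0.9997685.
root = sin(π/146) = 0.0215161  (since 1−cos² = sin²).
ω* = 2 / (1 + 0.0215161) = 2 / 1.0215161 ≈ 1.9578742.
and ρ(B_{ω*}) = 1.9578742 − 1 = 0.9578742.
For 10 digits: m = 10·ln10 / (−ln 0.9578742) = 23.0259/0.0430388 = 535.003; round up → m = 536.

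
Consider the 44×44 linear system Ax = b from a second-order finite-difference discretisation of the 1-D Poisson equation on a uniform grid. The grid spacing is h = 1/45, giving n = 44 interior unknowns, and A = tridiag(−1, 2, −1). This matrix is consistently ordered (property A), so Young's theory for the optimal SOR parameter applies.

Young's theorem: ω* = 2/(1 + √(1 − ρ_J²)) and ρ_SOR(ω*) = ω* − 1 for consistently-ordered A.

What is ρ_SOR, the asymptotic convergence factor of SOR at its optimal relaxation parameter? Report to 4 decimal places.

ρ_SOR = 0.8696

B_J for the 44×44 system has eigenvalues cos(kπ/45); ρ_J = cos(π/45) = 0.9976.
√(1−ρ_J²) = |sin(π/45)| = 0.06976
Then 2/(1+√(1−ρ_J²)) = 2/(1+0.06976); ω* = 2/1.06976 = 1.8696.
and ρ(B_{ω*}) = 1.8696 − 1 = 0.8696.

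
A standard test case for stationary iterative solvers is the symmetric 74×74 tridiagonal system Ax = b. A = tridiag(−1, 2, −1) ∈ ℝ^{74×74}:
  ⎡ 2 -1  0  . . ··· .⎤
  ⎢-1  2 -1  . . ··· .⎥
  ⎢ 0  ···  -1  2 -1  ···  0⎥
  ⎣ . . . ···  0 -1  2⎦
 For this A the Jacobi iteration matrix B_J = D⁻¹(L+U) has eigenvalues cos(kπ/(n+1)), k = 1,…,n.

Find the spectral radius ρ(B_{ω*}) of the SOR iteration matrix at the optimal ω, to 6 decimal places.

ρ_SOR = 0.919615

With n=74, ρ(Jacobi) = cos(π/75) = 0.999123.
√(1−ρ_J²) simplifies to sin(π/75) = 0.0418757.
[ω*] 2 ÷ (1 + 0.0418757) = 2 ÷ 1.0418757 = 1.919615.
ρ(B_{ω*}) = ω*−1 = 0.919615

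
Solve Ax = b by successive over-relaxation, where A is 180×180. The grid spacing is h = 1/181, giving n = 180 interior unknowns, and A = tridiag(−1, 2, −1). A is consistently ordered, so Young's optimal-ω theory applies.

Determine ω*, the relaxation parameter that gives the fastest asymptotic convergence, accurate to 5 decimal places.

ω* = 1.96588

n=180: λ(B_J) = 1 − λ(A)/2 = cos(kπ/181); k=1 gives ρ_J = 0.99985.
√(1−ρ_J²) = |sin(π/181)| = 0.017356
[ω*] 2 ÷ (1 + 0.017356) = 2 ÷ 1.017356 = 1.96588.
ρ_SOR = ω* − 1 = 1.96588 − 1 = 0.96588.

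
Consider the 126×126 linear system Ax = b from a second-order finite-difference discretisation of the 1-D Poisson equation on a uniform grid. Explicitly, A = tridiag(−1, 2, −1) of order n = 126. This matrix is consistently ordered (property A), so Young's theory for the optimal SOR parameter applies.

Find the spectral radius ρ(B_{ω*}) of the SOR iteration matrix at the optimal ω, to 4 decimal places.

[ρ_J] n=126: ρ(B_J) = cos(π/(n+1)) = cos(π/127) = 0.9997.
√(1−ρ_J²) = |sin(π/127)| = 0.02473
ω* = 2/(1 + 0.02473) = 2/1.02473 = 1.9517.
ρ(B_{ω*}) = ω*−1 = 0.9517

ρ_SOR = 0.9517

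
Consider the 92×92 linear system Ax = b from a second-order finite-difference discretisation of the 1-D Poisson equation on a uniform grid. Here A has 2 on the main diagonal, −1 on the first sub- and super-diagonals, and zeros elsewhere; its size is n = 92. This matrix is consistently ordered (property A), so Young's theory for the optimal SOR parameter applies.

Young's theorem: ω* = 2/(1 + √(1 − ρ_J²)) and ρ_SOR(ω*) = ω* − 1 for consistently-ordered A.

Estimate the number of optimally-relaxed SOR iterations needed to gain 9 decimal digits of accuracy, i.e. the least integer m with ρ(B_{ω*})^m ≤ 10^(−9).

[ρ_J] n=92: ρ(B_J) = cos(π/(n+1)) = cos(π/93) = 0.9994295.
√(1−ρ_J²) simplifies to sin(π/93) = 0.0337741.
Then 2/(1+√(1−ρ_J²)) = 2/(1+0.0337741); ω* = 2/1.0337741 = 1.9346586.
At ω = 1.9346586 every |λ(B_ω)| = ω−1, so ρ_SOR = 0.9346586.
(0.9346586)^m ≤ 10^{−9}  ⇒  m·ln(0.9346586) ≤ −9·ln10  ⇒  m ≥ 306.676  ⇒  m = 307

m = 307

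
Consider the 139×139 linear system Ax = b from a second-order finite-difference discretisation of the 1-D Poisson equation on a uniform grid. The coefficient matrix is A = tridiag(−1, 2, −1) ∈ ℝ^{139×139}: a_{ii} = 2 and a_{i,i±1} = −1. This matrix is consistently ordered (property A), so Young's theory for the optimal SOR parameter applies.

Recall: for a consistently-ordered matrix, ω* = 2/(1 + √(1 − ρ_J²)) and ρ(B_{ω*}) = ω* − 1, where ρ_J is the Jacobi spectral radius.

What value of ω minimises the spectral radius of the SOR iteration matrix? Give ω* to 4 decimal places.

½·tridiag(1,0,1) at n=139: λ_k = cos(kπ/140); max |λ| at k=1 ⇒ ρ_J = cos(π/140) ≈ 0.9997.
√(1−ρ_J²) = |sin(π/140)| = 0.02244
ω* = 2/(1 + 0.02244) = 2/1.02244 = 1.9561.
ρ(B_{ω*}) = ω*−1 = 0.9561

ω* = 1.9561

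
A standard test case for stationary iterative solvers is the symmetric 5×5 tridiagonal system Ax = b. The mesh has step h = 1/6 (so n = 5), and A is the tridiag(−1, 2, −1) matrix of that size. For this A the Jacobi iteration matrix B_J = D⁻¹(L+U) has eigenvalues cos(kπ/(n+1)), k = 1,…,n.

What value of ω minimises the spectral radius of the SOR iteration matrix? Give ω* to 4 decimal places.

ω* = 1.3333

B_J for the 5×5 system has eigenvalues cos(kπ/6); ρ_J = cos(π/6) = 0.8660.
√(1−ρ_J²) = |sin(π/6)| = 0.50000
Then 2/(1+√(1−ρ_J²)) = 2/(1+0.50000); ω* = 2/1.50000 = 1.3333.
ρ_SOR = ω* − 1 = 1.3333 − 1 = 0.3333.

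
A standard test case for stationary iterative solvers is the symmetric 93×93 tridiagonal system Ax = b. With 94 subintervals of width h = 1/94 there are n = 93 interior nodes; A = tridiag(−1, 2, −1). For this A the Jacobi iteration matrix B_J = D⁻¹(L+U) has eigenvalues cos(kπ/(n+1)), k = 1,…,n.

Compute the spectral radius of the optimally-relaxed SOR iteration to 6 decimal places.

ρ_SOR = 0.935331

ρ_J = max_k |cos(kπ/94)| = cos(π/94) = 0.999442
root = sin(π/94) = 0.0334150  (since 1−cos² = sin²).
So ω* = 2/1.0334150 = 1.935331 (Young).
[ρ_SOR] ω* − 1 = 0.935331.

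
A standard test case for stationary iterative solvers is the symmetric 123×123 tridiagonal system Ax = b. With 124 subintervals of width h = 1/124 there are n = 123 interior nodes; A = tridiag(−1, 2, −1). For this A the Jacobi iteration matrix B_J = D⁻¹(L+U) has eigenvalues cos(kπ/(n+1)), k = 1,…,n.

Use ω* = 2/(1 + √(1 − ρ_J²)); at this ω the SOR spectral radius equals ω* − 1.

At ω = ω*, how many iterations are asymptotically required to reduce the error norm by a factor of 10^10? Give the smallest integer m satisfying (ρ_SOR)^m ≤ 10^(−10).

[ρ_J] n=123: ρ(B_J) = cos(π/(n+1)) = cos(π/124) = 0.9996791.
root = sin(π/124) = 0.0253327  (since 1−cos² = sin²).
ω* = 2/(1 + 0.0253327) = 2/1.0253327 = 1.9505864.
[ρ_SOR] ω* − 1 = 0.9505864.
m ≥ 10·ln10 / (−ln 0.9505864) = 454.373; smallest integer m = 455.

m = 455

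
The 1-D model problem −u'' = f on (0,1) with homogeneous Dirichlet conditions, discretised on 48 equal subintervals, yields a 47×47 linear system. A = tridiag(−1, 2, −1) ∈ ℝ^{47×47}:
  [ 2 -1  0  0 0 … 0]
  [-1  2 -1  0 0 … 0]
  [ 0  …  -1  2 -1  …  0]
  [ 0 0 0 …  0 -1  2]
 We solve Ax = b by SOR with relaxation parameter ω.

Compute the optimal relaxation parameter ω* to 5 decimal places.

ω* = 1.87722

n=47: λ(B_J) = 1 − λ(A)/2 = cos(kπ/48); k=1 gives ρ_J = 0.99786.
√(1 − cos²(π/48)) = sin(π/48) ≈ 0.065403.
ω* = 2/(1+0.065403) = 1.87722
ρ_SOR = ω* − 1 = 1.87722 − 1 = 0.87722.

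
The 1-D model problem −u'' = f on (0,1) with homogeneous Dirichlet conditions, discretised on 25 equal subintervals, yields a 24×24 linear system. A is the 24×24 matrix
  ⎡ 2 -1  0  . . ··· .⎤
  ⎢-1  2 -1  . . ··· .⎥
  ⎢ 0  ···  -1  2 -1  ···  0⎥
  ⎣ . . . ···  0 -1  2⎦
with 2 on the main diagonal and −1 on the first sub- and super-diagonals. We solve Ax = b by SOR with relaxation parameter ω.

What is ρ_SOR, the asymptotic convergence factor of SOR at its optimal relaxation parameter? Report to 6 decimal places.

½·tridiag(1,0,1) at n=24: λ_k = cos(kπ/25); max |λ| at k=1 ⇒ ρ_J = cos(π/25) ≈ 0.992115.
√(1 − cos²(π/25)) = sin(π/25) ≈ 0.1253332.
ω* = 2 / (1 + 0.1253332) = 2 / 1.1253332 ≈ 1.777251.
[ρ_SOR] ω* − 1 = 0.777251.

ρ_SOR = 0.777251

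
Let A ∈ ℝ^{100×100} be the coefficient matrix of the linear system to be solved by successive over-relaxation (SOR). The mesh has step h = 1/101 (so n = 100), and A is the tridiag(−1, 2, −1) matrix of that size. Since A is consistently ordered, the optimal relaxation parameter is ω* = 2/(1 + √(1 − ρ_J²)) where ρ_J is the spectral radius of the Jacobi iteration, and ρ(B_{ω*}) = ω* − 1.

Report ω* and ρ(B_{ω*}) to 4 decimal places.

ω* = 1.9397, ρ_SOR = 0.9397

B_J for the 100×100 system has eigenvalues cos(kπ/101); ρ_J = cos(π/101) = 0.9995.
√(1−ρ_J²) simplifies to sin(π/101) = 0.03110.
So ω* = 2/1.03110 = 1.9397 (Young).
[ρ_SOR] ω* − 1 = 0.9397.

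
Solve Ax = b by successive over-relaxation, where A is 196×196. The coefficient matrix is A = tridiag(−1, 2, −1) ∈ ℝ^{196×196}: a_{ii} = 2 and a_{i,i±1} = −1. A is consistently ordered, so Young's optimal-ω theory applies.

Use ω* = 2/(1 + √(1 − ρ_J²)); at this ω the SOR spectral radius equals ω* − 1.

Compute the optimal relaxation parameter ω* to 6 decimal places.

ω* = 1.968608

ρ_J = max_k |cos(kπ/197)| = cos(π/197) = 0.999873
1 − cos²(π/197) = sin²(π/197) ⇒ √(1−ρ_J²) = sin(π/197) = 0.0159465.
Young: ω* = 2/(1+√(1−ρ_J²)) = 2/(1+0.0159465) = 2/1.0159465 = 1.968608.
ρ_SOR = ω* − 1 ≈ 0.968608.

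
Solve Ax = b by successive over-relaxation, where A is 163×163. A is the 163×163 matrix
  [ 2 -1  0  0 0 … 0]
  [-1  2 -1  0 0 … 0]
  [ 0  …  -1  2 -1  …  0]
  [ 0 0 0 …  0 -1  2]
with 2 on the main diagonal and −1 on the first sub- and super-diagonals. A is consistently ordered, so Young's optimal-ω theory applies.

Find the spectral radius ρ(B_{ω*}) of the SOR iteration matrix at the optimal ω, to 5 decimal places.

ρ_SOR = 0.96241

With n=163, ρ(Jacobi) = cos(π/164) = 0.99982.
root = sin(π/164) = 0.019155  (since 1−cos² = sin²).
ω* = 2 / (1 + 0.019155) = 2 / 1.019155 ≈ 1.96241.
ρ_SOR = ω* − 1 = 1.96241 − 1 = 0.96241.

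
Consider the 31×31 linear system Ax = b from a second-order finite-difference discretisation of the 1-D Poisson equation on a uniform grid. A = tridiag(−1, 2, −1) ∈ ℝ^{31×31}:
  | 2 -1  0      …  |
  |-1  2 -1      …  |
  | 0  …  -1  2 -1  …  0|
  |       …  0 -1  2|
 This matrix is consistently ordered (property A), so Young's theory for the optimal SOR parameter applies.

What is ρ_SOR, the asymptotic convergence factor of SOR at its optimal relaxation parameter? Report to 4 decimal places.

ρ_SOR = 0.8215

With n=31, ρ(Jacobi) = cos(π/32) = 0.9952.
√(1−ρ_J²) = |sin(π/32)| = 0.09802
ω* = 2 / (1 + 0.09802) = 2 / 1.09802 ≈ 1.8215.
ρ(B_{ω*}) = ω*−1 = 0.8215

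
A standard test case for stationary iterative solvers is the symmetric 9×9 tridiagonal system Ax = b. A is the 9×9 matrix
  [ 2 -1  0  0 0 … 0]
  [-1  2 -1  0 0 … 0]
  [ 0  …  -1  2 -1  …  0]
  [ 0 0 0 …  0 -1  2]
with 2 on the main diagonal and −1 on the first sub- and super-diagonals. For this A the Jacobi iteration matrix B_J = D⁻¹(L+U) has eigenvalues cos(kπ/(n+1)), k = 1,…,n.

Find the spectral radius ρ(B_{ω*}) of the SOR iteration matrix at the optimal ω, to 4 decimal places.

[ρ_J] n=9: ρ(B_J) = cos(π/(n+1)) = cos(π/10) = 0.9511.
√(1−ρ_J²) simplifies to sin(π/10) = 0.30902.
ω* = 2/(1 + 0.30902) = 2/1.30902 = 1.5279.
At ω = 1.5279 every |λ(B_ω)| = ω−1, so ρ_SOR = 0.5279.

ρ_SOR = 0.5279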